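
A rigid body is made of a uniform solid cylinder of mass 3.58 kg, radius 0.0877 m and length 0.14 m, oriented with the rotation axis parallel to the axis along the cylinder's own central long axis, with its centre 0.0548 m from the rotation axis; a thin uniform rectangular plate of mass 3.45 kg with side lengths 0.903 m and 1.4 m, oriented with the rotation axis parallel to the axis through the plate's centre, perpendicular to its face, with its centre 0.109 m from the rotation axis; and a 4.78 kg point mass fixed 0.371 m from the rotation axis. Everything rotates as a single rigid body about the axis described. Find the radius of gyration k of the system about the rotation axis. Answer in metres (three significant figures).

0.359

Solid cylinder: I_cm = (1/2)MR² = (1/2)(3.58)(0.0877)² = 0.013767 kg·m²; centre at d = 0.0548 m, so I = I_cm + Md² gives I = 0.013767 + (3.58)(0.0548)² = 0.024518 kg·m².
Rectangular plate: I_cm = (1/12)M(a²+b²) = (1/12)(3.45)[(0.903)² + (1.4)²] = 0.79793 kg·m²; centre at d = 0.109 m, so I = I_cm + Md² gives I = 0.79793 + (3.45)(0.109)² = 0.83892 kg·m².
Point mass: I_cm = 0; centre at d = 0.371 m, so I = I_cm + Md² gives I = 0 + (4.78)(0.371)² = 0.65792 kg·m².
Total I = 1.5214 kg·m²; total mass M = 11.81 kg.
k = √(I/M) = √(1.5214/11.81) = 0.35891 m.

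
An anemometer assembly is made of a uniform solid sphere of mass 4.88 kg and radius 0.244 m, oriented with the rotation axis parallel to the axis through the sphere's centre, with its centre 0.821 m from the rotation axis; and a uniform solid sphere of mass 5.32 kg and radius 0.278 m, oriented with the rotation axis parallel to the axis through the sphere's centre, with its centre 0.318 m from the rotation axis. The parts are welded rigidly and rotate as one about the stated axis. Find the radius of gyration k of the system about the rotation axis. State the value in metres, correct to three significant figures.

0.635

Solid sphere: I_cm = (2/5)MR² = (2/5)(4.88)(0.244)² = 0.11621 kg m²; centre at d = 0.821 m, so I = I_cm + Md² gives I = 0.11621 + (4.88)(0.821)² = 3.4055 kg m².
Solid sphere: I_cm = (2/5)MR² = (2/5)(5.32)(0.278)² = 0.16446 kg m²; centre at d = 0.318 m, so I = I_cm + Md² gives I = 0.16446 + (5.32)(0.318)² = 0.70244 kg m².
Total I = 4.108 kg m²; total mass M = 10.2 kg.
k = √(I/M) = √(4.108/10.2) = 0.63462 m.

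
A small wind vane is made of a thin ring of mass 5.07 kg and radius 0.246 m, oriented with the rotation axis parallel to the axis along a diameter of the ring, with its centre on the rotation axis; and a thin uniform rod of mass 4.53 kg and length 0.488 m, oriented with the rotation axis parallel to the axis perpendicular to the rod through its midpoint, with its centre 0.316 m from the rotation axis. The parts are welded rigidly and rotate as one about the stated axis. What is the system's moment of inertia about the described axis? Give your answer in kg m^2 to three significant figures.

Thin ring: I_cm = (1/2)MR² = (1/2)(5.07)(0.246)² = 0.15341 kg m^2; axis through the centre, so I = 0.15341 kg m^2.
Thin rod: I_cm = (1/12)ML² = (1/12)(4.53)(0.488)² = 0.089899 kg m^2; centre at d = 0.316 m, so the parallel axis theorem gives I = 0.089899 + (4.53)(0.316)² = 0.54225 kg m^2.
Total I = 0.15341 + 0.54225 = 0.69566 kg m^2.

0.696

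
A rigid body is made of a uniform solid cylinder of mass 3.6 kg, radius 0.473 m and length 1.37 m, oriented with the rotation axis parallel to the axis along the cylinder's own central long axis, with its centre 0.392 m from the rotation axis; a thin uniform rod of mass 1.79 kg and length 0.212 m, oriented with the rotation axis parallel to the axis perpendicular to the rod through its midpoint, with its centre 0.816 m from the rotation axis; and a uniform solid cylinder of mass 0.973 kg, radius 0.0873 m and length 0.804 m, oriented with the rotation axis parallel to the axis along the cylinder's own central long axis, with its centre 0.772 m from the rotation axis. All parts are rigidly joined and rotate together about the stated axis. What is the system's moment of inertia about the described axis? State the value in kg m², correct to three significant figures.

Solid cylinder: I_cm = (1/2)MR² = (1/2)(3.6)(0.473)² = 0.40271 kg m²; centre at d = 0.392 m, so the parallel axis theorem gives I = 0.40271 + (3.6)(0.392)² = 0.9559 kg m².
Thin rod: I_cm = (1/12)ML² = (1/12)(1.79)(0.212)² = 0.0067041 kg m²; centre at d = 0.816 m, so the parallel axis theorem gives I = 0.0067041 + (1.79)(0.816)² = 1.1986 kg m².
Solid cylinder: I_cm = (1/2)MR² = (1/2)(0.973)(0.0873)² = 0.0037078 kg m²; centre at d = 0.772 m, so the parallel axis theorem gives I = 0.0037078 + (0.973)(0.772)² = 0.5836 kg m².
Total I = 0.9559 + 1.1986 + 0.5836 = 2.7381 kg m².

2.74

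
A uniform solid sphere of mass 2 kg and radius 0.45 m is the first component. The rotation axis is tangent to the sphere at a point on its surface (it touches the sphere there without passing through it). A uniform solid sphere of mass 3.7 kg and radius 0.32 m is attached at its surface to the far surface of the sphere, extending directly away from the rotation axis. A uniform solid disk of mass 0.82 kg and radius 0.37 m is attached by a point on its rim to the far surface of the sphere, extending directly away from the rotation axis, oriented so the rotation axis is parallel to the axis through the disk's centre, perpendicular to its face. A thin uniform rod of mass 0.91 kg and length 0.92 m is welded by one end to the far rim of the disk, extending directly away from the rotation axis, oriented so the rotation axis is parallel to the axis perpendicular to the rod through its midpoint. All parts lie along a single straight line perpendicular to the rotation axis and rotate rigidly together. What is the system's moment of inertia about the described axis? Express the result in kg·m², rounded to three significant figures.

16.2

Solid sphere: I_cm = (2/5)MR² = (2/5)(2)(0.45)² = 0.162 kg·m²; centre at d = 0.45 m, so the parallel axis theorem gives I = 0.162 + (2)(0.45)² = 0.567 kg·m².
Solid sphere: I_cm = (2/5)MR² = (2/5)(3.7)(0.32)² = 0.15155 kg·m²; centre at d = 0.45 + 0.45 + 0.32 = 1.22 m, so the parallel axis theorem gives I = 0.15155 + (3.7)(1.22)² = 5.6586 kg·m².
Solid disk: I_cm = (1/2)MR² = (1/2)(0.82)(0.37)² = 0.056129 kg·m²; centre at d = 0.45 + 0.45 + 0.32 + 0.32 + 0.37 = 1.91 m, so the parallel axis theorem gives I = 0.056129 + (0.82)(1.91)² = 3.0476 kg·m².
Thin rod: I_cm = (1/12)ML² = (1/12)(0.91)(0.92)² = 0.064185 kg·m²; centre at d = 0.45 + 0.45 + 0.32 + 0.32 + 0.37 + 0.37 + 0.46 = 2.74 m, so the parallel axis theorem gives I = 0.064185 + (0.91)(2.74)² = 6.8961 kg·m².
Total I = 0.567 + 5.6586 + 3.0476 + 6.8961 = 16.169 kg·m².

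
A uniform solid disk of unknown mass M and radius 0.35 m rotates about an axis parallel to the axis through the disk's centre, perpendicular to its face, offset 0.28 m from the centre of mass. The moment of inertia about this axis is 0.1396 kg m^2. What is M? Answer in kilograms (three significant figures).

I = I_cm + Md² = (1/2)MR² + Md² = M·[0.5·(0.35)² + (0.28)²] = M·0.13965.
So M = 0.1396 / 0.13965 = 0.99964 kg.

1.00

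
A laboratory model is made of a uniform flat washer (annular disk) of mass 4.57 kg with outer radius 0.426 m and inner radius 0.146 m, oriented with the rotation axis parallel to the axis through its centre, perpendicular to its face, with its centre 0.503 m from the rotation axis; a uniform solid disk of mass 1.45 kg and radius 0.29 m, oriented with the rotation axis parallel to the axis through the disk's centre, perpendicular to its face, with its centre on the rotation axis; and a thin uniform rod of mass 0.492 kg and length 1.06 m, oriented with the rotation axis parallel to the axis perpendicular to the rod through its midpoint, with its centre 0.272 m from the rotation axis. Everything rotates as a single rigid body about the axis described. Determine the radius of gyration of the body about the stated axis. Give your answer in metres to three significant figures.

0.520

Annular disk: I_cm = (1/2)M(R²+r²) = (1/2)(4.57)[(0.426)² + (0.146)²] = 0.46338 kg·m²; centre at d = 0.503 m, so I = I_cm + Md² gives I = 0.46338 + (4.57)(0.503)² = 1.6196 kg·m².
Solid disk: I_cm = (1/2)MR² = (1/2)(1.45)(0.29)² = 0.060972 kg·m²; axis through the centre, so I = 0.060972 kg·m².
Thin rod: I_cm = (1/12)ML² = (1/12)(0.492)(1.06)² = 0.046068 kg·m²; centre at d = 0.272 m, so I = I_cm + Md² gives I = 0.046068 + (0.492)(0.272)² = 0.082468 kg·m².
Total I = 1.7631 kg·m²; total mass M = 6.512 kg.
k = √(I/M) = √(1.7631/6.512) = 0.52033 m.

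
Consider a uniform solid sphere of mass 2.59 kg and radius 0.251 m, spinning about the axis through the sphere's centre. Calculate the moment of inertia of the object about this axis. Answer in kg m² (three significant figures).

I_cm = (2/5)MR² = (2/5)(2.59)(0.251)² = 0.065269 kg m²; axis through the centre, so I = 0.065269 kg m².

0.0653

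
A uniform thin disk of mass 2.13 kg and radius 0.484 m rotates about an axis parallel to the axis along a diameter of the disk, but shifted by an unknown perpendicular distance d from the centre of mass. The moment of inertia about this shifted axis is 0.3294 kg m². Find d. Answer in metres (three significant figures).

0.310

About the centre-of-mass axis, I_cm = (1/4)MR² = (1/4)(2.13)(0.484)² = 0.12474 kg m².
Parallel axis theorem: I = I_cm + Md², so Md² = 0.3294 − 0.12474 = 0.20466 kg m².
d = √(0.20466 / 2.13) = 0.30997 m.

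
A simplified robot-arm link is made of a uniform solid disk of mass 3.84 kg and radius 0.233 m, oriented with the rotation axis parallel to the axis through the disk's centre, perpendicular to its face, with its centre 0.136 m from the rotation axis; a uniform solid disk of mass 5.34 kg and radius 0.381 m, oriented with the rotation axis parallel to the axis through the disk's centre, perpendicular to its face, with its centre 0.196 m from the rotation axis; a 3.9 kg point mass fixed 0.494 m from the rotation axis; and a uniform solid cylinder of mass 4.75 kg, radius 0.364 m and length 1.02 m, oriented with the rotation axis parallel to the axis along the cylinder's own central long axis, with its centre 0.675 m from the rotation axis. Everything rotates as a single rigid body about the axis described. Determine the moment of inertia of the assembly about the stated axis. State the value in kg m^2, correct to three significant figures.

Solid disk: I_cm = (1/2)MR² = (1/2)(3.84)(0.233)² = 0.10423 kg m^2; centre at d = 0.136 m, so the parallel axis theorem gives I = 0.10423 + (3.84)(0.136)² = 0.17526 kg m^2.
Solid disk: I_cm = (1/2)MR² = (1/2)(5.34)(0.381)² = 0.38758 kg m^2; centre at d = 0.196 m, so the parallel axis theorem gives I = 0.38758 + (5.34)(0.196)² = 0.59272 kg m^2.
Point mass: I_cm = 0; centre at d = 0.494 m, so the parallel axis theorem gives I = 0 + (3.9)(0.494)² = 0.95174 kg m^2.
Solid cylinder: I_cm = (1/2)MR² = (1/2)(4.75)(0.364)² = 0.31468 kg m^2; centre at d = 0.675 m, so the parallel axis theorem gives I = 0.31468 + (4.75)(0.675)² = 2.4789 kg m^2.
Total I = 0.17526 + 0.59272 + 0.95174 + 2.4789 = 4.1986 kg m^2.

4.20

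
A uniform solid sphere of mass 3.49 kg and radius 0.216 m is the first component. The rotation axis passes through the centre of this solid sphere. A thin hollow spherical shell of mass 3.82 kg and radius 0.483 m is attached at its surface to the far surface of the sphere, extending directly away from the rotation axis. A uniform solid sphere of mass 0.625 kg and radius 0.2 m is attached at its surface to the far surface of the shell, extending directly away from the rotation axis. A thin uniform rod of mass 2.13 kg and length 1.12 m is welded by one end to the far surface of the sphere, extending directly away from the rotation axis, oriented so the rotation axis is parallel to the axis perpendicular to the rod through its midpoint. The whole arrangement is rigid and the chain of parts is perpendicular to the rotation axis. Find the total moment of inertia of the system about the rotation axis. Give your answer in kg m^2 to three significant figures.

Solid sphere: I_cm = (2/5)MR² = (2/5)(3.49)(0.216)² = 0.065132 kg m^2; axis through the centre, so I = 0.065132 kg m^2.
Spherical shell: I_cm = (2/3)MR² = (2/3)(3.82)(0.483)² = 0.59411 kg m^2; centre at d = 0.216 + 0.483 = 0.699 m, so the parallel axis theorem gives I = 0.59411 + (3.82)(0.699)² = 2.4606 kg m^2.
Solid sphere: I_cm = (2/5)MR² = (2/5)(0.625)(0.2)² = 0.01 kg m^2; centre at d = 0.216 + 0.483 + 0.483 + 0.2 = 1.382 m, so the parallel axis theorem gives I = 0.01 + (0.625)(1.382)² = 1.2037 kg m^2.
Thin rod: I_cm = (1/12)ML² = (1/12)(2.13)(1.12)² = 0.22266 kg m^2; centre at d = 0.216 + 0.483 + 0.483 + 0.2 + 0.2 + 0.56 = 2.142 m, so the parallel axis theorem gives I = 0.22266 + (2.13)(2.142)² = 9.9954 kg m^2.
Total I = 0.065132 + 2.4606 + 1.2037 + 9.9954 = 13.725 kg m^2.

13.7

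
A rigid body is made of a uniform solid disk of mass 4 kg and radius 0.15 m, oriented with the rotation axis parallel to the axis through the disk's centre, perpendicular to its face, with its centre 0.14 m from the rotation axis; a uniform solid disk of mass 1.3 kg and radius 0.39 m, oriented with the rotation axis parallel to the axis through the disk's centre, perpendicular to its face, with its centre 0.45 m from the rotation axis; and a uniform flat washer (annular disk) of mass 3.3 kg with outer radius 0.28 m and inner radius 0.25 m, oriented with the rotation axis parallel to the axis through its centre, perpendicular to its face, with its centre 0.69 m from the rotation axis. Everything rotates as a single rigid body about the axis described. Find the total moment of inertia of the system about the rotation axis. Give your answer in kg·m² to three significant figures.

Solid disk: I_cm = (1/2)MR² = (1/2)(4)(0.15)² = 0.045 kg·m²; centre at d = 0.14 m, so the parallel axis theorem gives I = 0.045 + (4)(0.14)² = 0.1234 kg·m².
Solid disk: I_cm = (1/2)MR² = (1/2)(1.3)(0.39)² = 0.098865 kg·m²; centre at d = 0.45 m, so the parallel axis theorem gives I = 0.098865 + (1.3)(0.45)² = 0.36212 kg·m².
Annular disk: I_cm = (1/2)M(R²+r²) = (1/2)(3.3)[(0.28)² + (0.25)²] = 0.23249 kg·m²; centre at d = 0.69 m, so the parallel axis theorem gives I = 0.23249 + (3.3)(0.69)² = 1.8036 kg·m².
Total I = 0.1234 + 0.36212 + 1.8036 = 2.2891 kg·m².

2.29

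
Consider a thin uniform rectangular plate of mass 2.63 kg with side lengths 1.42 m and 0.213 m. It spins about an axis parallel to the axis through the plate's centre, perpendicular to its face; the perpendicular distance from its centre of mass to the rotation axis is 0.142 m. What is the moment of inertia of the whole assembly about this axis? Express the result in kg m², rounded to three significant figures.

I_cm = (1/12)M(a²+b²) = (1/12)(2.63)[(1.42)² + (0.213)²] = 0.45187 kg m²; centre at d = 0.142 m, so I = I_cm + Md² gives I = 0.45187 + (2.63)(0.142)² = 0.5049 kg m².

0.505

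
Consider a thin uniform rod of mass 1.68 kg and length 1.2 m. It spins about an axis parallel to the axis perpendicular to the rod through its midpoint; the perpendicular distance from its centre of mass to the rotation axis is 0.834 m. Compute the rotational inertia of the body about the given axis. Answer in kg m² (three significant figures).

1.37

I_cm = (1/12)ML² = (1/12)(1.68)(1.2)² = 0.2016 kg m²; centre at d = 0.834 m, so the parallel axis theorem gives I = 0.2016 + (1.68)(0.834)² = 1.3701 kg m².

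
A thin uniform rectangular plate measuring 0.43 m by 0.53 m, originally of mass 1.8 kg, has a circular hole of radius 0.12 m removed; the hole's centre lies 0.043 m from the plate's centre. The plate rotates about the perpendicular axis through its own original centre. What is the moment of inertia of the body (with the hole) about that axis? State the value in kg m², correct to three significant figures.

0.0666

Unpierced body about its centre: I₀ = (1/12)M(a²+b²) = (1/12)(1.8)[(0.43)² + (0.53)²] = 0.06987 kg m².
The removed disk has mass m = M·πr²/(ab) = (1.8)·π(0.12)²/(0.43·0.53) = 0.35731 kg (same uniform areal density).
Its moment of inertia about the rotation axis (parallel-axis theorem): I_hole = (1/2)mr² + md² = (1/2)(0.35731)(0.12)² + (0.35731)(0.043)² = 0.0032333 kg m².
Treating the hole as negative mass, I = I₀ − I_hole = 0.06987 − 0.0032333 = 0.066637 kg m².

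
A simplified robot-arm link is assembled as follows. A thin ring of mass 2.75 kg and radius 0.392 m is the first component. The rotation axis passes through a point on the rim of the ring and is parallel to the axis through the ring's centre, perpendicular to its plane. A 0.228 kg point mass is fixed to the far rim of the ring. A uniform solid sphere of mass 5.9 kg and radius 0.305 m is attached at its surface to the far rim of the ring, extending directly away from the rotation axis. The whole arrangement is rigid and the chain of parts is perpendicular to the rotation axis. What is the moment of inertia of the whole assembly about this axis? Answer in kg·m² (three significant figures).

8.20

Thin ring: I_cm = MR² = (2.75)(0.392)² = 0.42258 kg·m²; centre at d = 0.392 m, so I = I_cm + Md² gives I = 0.42258 + (2.75)(0.392)² = 0.84515 kg·m².
Point mass: I_cm = 0; centre at d = 0.392 + 0.392 = 0.784 m, so I = I_cm + Md² gives I = 0 + (0.228)(0.784)² = 0.14014 kg·m².
Solid sphere: I_cm = (2/5)MR² = (2/5)(5.9)(0.305)² = 0.21954 kg·m²; centre at d = 0.392 + 0.392 + 0.305 = 1.089 m, so I = I_cm + Md² gives I = 0.21954 + (5.9)(1.089)² = 7.2165 kg·m².
Total I = 0.84515 + 0.14014 + 7.2165 = 8.2018 kg·m².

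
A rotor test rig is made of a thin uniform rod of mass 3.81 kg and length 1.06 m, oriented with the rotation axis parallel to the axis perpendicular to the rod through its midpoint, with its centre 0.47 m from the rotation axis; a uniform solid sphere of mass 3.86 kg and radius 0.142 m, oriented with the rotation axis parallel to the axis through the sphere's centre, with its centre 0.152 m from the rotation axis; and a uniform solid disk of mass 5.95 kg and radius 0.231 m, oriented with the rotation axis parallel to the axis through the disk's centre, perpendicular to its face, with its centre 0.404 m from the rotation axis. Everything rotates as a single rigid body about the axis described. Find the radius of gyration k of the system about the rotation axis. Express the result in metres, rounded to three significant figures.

Thin rod: I_cm = (1/12)ML² = (1/12)(3.81)(1.06)² = 0.35674 kg m²; centre at d = 0.47 m, so I = I_cm + Md² gives I = 0.35674 + (3.81)(0.47)² = 1.1984 kg m².
Solid sphere: I_cm = (2/5)MR² = (2/5)(3.86)(0.142)² = 0.031133 kg m²; centre at d = 0.152 m, so I = I_cm + Md² gives I = 0.031133 + (3.86)(0.152)² = 0.12031 kg m².
Solid disk: I_cm = (1/2)MR² = (1/2)(5.95)(0.231)² = 0.15875 kg m²; centre at d = 0.404 m, so I = I_cm + Md² gives I = 0.15875 + (5.95)(0.404)² = 1.1299 kg m².
Total I = 2.4486 kg m²; total mass M = 13.62 kg.
k = √(I/M) = √(2.4486/13.62) = 0.424 m.

0.424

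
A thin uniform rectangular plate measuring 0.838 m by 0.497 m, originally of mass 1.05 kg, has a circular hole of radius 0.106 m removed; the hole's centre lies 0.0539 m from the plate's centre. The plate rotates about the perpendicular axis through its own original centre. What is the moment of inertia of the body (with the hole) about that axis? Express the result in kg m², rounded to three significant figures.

0.0823

Unpierced body about its centre: I₀ = (1/12)M(a²+b²) = (1/12)(1.05)[(0.838)² + (0.497)²] = 0.08306 kg m².
The removed disk has mass m = M·πr²/(ab) = (1.05)·π(0.106)²/(0.838·0.497) = 0.088992 kg (same uniform areal density).
Its moment of inertia about the rotation axis (parallel-axis theorem): I_hole = (1/2)mr² + md² = (1/2)(0.088992)(0.106)² + (0.088992)(0.0539)² = 0.0007585 kg m².
Treating the hole as negative mass, I = I₀ − I_hole = 0.08306 − 0.0007585 = 0.082301 kg m².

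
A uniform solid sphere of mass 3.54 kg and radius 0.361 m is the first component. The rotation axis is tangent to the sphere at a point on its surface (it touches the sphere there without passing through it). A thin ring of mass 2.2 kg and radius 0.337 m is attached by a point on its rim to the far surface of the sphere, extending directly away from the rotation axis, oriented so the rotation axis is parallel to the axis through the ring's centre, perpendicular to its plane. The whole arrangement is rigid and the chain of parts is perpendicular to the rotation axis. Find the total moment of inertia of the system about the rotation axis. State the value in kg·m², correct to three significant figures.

3.36

Solid sphere: I_cm = (2/5)MR² = (2/5)(3.54)(0.361)² = 0.18453 kg·m²; centre at d = 0.361 m, so the parallel axis theorem gives I = 0.18453 + (3.54)(0.361)² = 0.64587 kg·m².
Thin ring: I_cm = MR² = (2.2)(0.337)² = 0.24985 kg·m²; centre at d = 0.361 + 0.361 + 0.337 = 1.059 m, so the parallel axis theorem gives I = 0.24985 + (2.2)(1.059)² = 2.7171 kg·m².
Total I = 0.64587 + 2.7171 = 3.363 kg·m².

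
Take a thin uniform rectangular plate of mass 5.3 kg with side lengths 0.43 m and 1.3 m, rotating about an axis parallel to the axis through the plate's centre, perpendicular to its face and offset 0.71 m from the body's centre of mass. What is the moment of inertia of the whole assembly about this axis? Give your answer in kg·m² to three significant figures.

I_cm = (1/12)M(a²+b²) = (1/12)(5.3)[(0.43)² + (1.3)²] = 0.82808 kg·m²; centre at d = 0.71 m, so the parallel axis theorem gives I = 0.82808 + (5.3)(0.71)² = 3.4998 kg·m².

3.50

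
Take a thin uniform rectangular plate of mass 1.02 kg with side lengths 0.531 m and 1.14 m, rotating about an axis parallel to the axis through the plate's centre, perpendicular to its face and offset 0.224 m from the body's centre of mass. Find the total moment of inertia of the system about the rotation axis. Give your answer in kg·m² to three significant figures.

I_cm = (1/12)M(a²+b²) = (1/12)(1.02)[(0.531)² + (1.14)²] = 0.13443 kg·m²; centre at d = 0.224 m, so the parallel axis theorem gives I = 0.13443 + (1.02)(0.224)² = 0.18561 kg·m².

0.186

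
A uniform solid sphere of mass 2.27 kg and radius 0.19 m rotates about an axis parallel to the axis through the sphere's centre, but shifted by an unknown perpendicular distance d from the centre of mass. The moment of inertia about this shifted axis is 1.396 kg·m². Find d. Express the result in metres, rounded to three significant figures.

0.775

About the centre-of-mass axis, I_cm = (2/5)MR² = (2/5)(2.27)(0.19)² = 0.032779 kg·m².
Parallel axis theorem: I = I_cm + Md², so Md² = 1.396 − 0.032779 = 1.3632 kg·m².
d = √(1.3632 / 2.27) = 0.77494 m.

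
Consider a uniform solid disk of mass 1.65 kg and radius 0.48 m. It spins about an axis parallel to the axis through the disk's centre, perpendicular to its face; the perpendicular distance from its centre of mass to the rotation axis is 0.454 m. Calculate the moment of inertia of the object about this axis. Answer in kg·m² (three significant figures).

0.530

I_cm = (1/2)MR² = (1/2)(1.65)(0.48)² = 0.19008 kg·m²; centre at d = 0.454 m, so I = I_cm + Md² gives I = 0.19008 + (1.65)(0.454)² = 0.53017 kg·m².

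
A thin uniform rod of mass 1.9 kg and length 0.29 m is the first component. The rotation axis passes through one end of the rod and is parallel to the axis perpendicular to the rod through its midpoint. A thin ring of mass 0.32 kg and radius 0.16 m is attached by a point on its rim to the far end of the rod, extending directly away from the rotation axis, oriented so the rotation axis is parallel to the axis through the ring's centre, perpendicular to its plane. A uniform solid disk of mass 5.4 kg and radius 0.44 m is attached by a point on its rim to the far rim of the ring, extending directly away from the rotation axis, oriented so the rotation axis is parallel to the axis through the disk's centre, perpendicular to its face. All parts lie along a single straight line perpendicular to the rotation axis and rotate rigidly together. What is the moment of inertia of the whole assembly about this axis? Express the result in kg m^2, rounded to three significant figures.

Thin rod: I_cm = (1/12)ML² = (1/12)(1.9)(0.29)² = 0.013316 kg m^2; centre at d = 0.145 m, so I = I_cm + Md² gives I = 0.013316 + (1.9)(0.145)² = 0.053263 kg m^2.
Thin ring: I_cm = MR² = (0.32)(0.16)² = 0.008192 kg m^2; centre at d = 0.145 + 0.145 + 0.16 = 0.45 m, so I = I_cm + Md² gives I = 0.008192 + (0.32)(0.45)² = 0.072992 kg m^2.
Solid disk: I_cm = (1/2)MR² = (1/2)(5.4)(0.44)² = 0.52272 kg m^2; centre at d = 0.145 + 0.145 + 0.16 + 0.16 + 0.44 = 1.05 m, so I = I_cm + Md² gives I = 0.52272 + (5.4)(1.05)² = 6.4762 kg m^2.
Total I = 0.053263 + 0.072992 + 6.4762 = 6.6025 kg m^2.

6.60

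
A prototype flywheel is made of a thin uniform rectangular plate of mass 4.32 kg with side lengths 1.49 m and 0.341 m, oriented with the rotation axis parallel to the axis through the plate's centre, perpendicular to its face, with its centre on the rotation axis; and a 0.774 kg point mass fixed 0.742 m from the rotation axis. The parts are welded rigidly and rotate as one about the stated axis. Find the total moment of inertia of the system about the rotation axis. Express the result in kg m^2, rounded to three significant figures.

1.27

Rectangular plate: I_cm = (1/12)M(a²+b²) = (1/12)(4.32)[(1.49)² + (0.341)²] = 0.8411 kg m^2; axis through the centre, so I = 0.8411 kg m^2.
Point mass: I_cm = 0; centre at d = 0.742 m, so the parallel axis theorem gives I = 0 + (0.774)(0.742)² = 0.42614 kg m^2.
Total I = 0.8411 + 0.42614 = 1.2672 kg m^2.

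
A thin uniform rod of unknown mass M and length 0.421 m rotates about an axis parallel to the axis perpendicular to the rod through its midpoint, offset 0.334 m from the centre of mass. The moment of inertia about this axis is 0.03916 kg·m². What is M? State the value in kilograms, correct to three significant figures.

0.310

I = I_cm + Md² = (1/12)ML² + Md² = M·[0.0833333·(0.421)² + (0.334)²] = M·0.12633.
So M = 0.03916 / 0.12633 = 0.30999 kg.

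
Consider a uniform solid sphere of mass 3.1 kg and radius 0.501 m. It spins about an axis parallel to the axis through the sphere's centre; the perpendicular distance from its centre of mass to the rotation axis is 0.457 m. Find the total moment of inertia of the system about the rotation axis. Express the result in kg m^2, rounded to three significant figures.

I_cm = (2/5)MR² = (2/5)(3.1)(0.501)² = 0.31124 kg m^2; centre at d = 0.457 m, so I = I_cm + Md² gives I = 0.31124 + (3.1)(0.457)² = 0.95867 kg m^2.

0.959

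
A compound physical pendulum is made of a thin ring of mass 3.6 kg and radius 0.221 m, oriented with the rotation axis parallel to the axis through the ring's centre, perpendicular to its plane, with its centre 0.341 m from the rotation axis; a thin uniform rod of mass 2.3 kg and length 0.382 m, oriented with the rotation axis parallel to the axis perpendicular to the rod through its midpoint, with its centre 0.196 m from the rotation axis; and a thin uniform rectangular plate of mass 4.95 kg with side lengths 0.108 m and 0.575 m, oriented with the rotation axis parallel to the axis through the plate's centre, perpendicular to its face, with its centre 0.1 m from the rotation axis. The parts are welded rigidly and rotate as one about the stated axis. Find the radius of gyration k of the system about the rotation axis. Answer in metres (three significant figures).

0.288

Thin ring: I_cm = MR² = (3.6)(0.221)² = 0.17583 kg·m²; centre at d = 0.341 m, so I = I_cm + Md² gives I = 0.17583 + (3.6)(0.341)² = 0.59444 kg·m².
Thin rod: I_cm = (1/12)ML² = (1/12)(2.3)(0.382)² = 0.027969 kg·m²; centre at d = 0.196 m, so I = I_cm + Md² gives I = 0.027969 + (2.3)(0.196)² = 0.11633 kg·m².
Rectangular plate: I_cm = (1/12)M(a²+b²) = (1/12)(4.95)[(0.108)² + (0.575)²] = 0.14119 kg·m²; centre at d = 0.1 m, so I = I_cm + Md² gives I = 0.14119 + (4.95)(0.1)² = 0.19069 kg·m².
Total I = 0.90146 kg·m²; total mass M = 10.85 kg.
k = √(I/M) = √(0.90146/10.85) = 0.28824 m.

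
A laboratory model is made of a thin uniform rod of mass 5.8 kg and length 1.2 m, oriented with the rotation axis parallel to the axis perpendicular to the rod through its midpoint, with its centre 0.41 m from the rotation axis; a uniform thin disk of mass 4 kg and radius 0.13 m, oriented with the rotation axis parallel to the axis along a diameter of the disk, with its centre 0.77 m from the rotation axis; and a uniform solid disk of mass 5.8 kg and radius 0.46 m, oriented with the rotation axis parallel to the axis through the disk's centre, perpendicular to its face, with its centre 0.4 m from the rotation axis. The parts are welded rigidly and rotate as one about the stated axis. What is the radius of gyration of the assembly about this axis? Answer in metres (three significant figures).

Thin rod: I_cm = (1/12)ML² = (1/12)(5.8)(1.2)² = 0.696 kg·m²; centre at d = 0.41 m, so the parallel axis theorem gives I = 0.696 + (5.8)(0.41)² = 1.671 kg·m².
Thin disk: I_cm = (1/4)MR² = (1/4)(4)(0.13)² = 0.0169 kg·m²; centre at d = 0.77 m, so the parallel axis theorem gives I = 0.0169 + (4)(0.77)² = 2.3885 kg·m².
Solid disk: I_cm = (1/2)MR² = (1/2)(5.8)(0.46)² = 0.61364 kg·m²; centre at d = 0.4 m, so the parallel axis theorem gives I = 0.61364 + (5.8)(0.4)² = 1.5416 kg·m².
Total I = 5.6011 kg·m²; total mass M = 15.6 kg.
k = √(I/M) = √(5.6011/15.6) = 0.5992 m.

0.599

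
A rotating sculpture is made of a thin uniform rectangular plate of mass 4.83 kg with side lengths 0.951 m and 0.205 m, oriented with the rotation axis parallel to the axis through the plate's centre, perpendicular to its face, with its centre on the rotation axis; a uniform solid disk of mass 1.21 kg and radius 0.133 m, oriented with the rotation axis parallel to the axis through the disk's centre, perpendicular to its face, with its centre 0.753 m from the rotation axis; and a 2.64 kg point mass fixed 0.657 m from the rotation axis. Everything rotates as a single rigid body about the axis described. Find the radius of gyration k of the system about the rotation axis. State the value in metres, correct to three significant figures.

Rectangular plate: I_cm = (1/12)M(a²+b²) = (1/12)(4.83)[(0.951)² + (0.205)²] = 0.38094 kg m²; axis through the centre, so I = 0.38094 kg m².
Solid disk: I_cm = (1/2)MR² = (1/2)(1.21)(0.133)² = 0.010702 kg m²; centre at d = 0.753 m, so I = I_cm + Md² gives I = 0.010702 + (1.21)(0.753)² = 0.69678 kg m².
Point mass: I_cm = 0; centre at d = 0.657 m, so I = I_cm + Md² gives I = 0 + (2.64)(0.657)² = 1.1396 kg m².
Total I = 2.2173 kg m²; total mass M = 8.68 kg.
k = √(I/M) = √(2.2173/8.68) = 0.50542 m.

0.505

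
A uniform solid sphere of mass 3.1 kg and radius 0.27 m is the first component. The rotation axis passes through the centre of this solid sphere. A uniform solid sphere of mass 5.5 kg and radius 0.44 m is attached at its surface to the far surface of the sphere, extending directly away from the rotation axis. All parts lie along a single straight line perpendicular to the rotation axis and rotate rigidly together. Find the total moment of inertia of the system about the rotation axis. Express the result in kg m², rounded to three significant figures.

3.29

Solid sphere: I_cm = (2/5)MR² = (2/5)(3.1)(0.27)² = 0.090396 kg m²; axis through the centre, so I = 0.090396 kg m².
Solid sphere: I_cm = (2/5)MR² = (2/5)(5.5)(0.44)² = 0.42592 kg m²; centre at d = 0.27 + 0.44 = 0.71 m, so the parallel axis theorem gives I = 0.42592 + (5.5)(0.71)² = 3.1985 kg m².
Total I = 0.090396 + 3.1985 = 3.2889 kg m².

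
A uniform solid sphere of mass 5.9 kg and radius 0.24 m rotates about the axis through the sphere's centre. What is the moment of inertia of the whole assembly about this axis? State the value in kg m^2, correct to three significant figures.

0.136

I_cm = (2/5)MR² = (2/5)(5.9)(0.24)² = 0.13594 kg m^2; axis through the centre, so I = 0.13594 kg m^2.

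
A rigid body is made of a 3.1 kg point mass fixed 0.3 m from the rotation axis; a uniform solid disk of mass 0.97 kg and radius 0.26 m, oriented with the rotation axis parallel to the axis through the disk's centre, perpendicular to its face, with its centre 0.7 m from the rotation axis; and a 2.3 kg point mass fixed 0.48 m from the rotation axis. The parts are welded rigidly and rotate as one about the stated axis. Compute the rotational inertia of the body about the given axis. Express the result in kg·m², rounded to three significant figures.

1.32

Point mass: I_cm = 0; centre at d = 0.3 m, so the parallel axis theorem gives I = 0 + (3.1)(0.3)² = 0.279 kg·m².
Solid disk: I_cm = (1/2)MR² = (1/2)(0.97)(0.26)² = 0.032786 kg·m²; centre at d = 0.7 m, so the parallel axis theorem gives I = 0.032786 + (0.97)(0.7)² = 0.50809 kg·m².
Point mass: I_cm = 0; centre at d = 0.48 m, so the parallel axis theorem gives I = 0 + (2.3)(0.48)² = 0.52992 kg·m².
Total I = 0.279 + 0.50809 + 0.52992 = 1.317 kg·m².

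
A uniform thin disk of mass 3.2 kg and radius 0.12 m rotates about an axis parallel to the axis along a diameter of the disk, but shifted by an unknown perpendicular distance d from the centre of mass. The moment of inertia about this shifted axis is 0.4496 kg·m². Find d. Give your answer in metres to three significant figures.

0.370

About the centre-of-mass axis, I_cm = (1/4)MR² = (1/4)(3.2)(0.12)² = 0.01152 kg·m².
Parallel axis theorem: I = I_cm + Md², so Md² = 0.4496 − 0.01152 = 0.43808 kg·m².
d = √(0.43808 / 3.2) = 0.37 m.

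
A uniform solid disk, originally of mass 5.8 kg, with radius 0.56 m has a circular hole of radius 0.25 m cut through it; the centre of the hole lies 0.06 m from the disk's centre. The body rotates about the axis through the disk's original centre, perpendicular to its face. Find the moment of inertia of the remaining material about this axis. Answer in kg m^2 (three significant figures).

Unpierced body about its centre: I₀ = (1/2)MR² = (1/2)(5.8)(0.56)² = 0.90944 kg m^2.
The removed disk has mass m = M·(r/R)² = (5.8)(0.25/0.56)² = 1.1559 kg (same uniform areal density).
Its moment of inertia about the rotation axis (parallel-axis theorem): I_hole = (1/2)mr² + md² = (1/2)(1.1559)(0.25)² + (1.1559)(0.06)² = 0.040284 kg m^2.
Treating the hole as negative mass, I = I₀ − I_hole = 0.90944 − 0.040284 = 0.86916 kg m^2.

0.869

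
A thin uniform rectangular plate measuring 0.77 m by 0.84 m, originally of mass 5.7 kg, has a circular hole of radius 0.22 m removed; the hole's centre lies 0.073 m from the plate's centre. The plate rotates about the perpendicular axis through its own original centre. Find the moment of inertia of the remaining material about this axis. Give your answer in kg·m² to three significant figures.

0.577

Unpierced body about its centre: I₀ = (1/12)M(a²+b²) = (1/12)(5.7)[(0.77)² + (0.84)²] = 0.61679 kg·m².
The removed disk has mass m = M·πr²/(ab) = (5.7)·π(0.22)²/(0.77·0.84) = 1.34 kg (same uniform areal density).
Its moment of inertia about the rotation axis (parallel-axis theorem): I_hole = (1/2)mr² + md² = (1/2)(1.34)(0.22)² + (1.34)(0.073)² = 0.039568 kg·m².
Treating the hole as negative mass, I = I₀ − I_hole = 0.61679 − 0.039568 = 0.57722 kg·m².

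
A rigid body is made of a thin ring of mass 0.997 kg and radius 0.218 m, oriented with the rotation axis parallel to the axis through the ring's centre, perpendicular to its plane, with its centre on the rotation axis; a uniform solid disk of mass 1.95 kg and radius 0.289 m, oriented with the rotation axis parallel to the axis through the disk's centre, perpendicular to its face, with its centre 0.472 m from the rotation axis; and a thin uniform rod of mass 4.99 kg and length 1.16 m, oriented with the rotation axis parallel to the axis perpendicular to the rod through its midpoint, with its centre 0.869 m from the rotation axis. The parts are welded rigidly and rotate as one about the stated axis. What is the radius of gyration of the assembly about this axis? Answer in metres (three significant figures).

Thin ring: I_cm = MR² = (0.997)(0.218)² = 0.047381 kg m^2; axis through the centre, so I = 0.047381 kg m^2.
Solid disk: I_cm = (1/2)MR² = (1/2)(1.95)(0.289)² = 0.081433 kg m^2; centre at d = 0.472 m, so the parallel axis theorem gives I = 0.081433 + (1.95)(0.472)² = 0.51586 kg m^2.
Thin rod: I_cm = (1/12)ML² = (1/12)(4.99)(1.16)² = 0.55955 kg m^2; centre at d = 0.869 m, so the parallel axis theorem gives I = 0.55955 + (4.99)(0.869)² = 4.3278 kg m^2.
Total I = 4.891 kg m^2; total mass M = 7.937 kg.
k = √(I/M) = √(4.891/7.937) = 0.78501 m.

0.785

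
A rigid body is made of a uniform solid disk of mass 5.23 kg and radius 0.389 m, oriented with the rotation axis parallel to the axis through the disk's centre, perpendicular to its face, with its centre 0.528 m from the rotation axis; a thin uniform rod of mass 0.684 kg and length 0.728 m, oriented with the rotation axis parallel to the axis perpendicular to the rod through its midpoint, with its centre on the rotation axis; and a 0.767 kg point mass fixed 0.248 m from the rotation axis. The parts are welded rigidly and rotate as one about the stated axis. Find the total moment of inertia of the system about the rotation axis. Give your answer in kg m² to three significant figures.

Solid disk: I_cm = (1/2)MR² = (1/2)(5.23)(0.389)² = 0.3957 kg m²; centre at d = 0.528 m, so the parallel axis theorem gives I = 0.3957 + (5.23)(0.528)² = 1.8537 kg m².
Thin rod: I_cm = (1/12)ML² = (1/12)(0.684)(0.728)² = 0.030209 kg m²; axis through the centre, so I = 0.030209 kg m².
Point mass: I_cm = 0; centre at d = 0.248 m, so the parallel axis theorem gives I = 0 + (0.767)(0.248)² = 0.047174 kg m².
Total I = 1.8537 + 0.030209 + 0.047174 = 1.9311 kg m².

1.93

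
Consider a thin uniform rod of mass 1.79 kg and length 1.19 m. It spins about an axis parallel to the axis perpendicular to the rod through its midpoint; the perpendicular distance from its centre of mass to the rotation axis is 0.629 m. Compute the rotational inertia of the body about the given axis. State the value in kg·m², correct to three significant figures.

I_cm = (1/12)ML² = (1/12)(1.79)(1.19)² = 0.21123 kg·m²; centre at d = 0.629 m, so I = I_cm + Md² gives I = 0.21123 + (1.79)(0.629)² = 0.91943 kg·m².

0.919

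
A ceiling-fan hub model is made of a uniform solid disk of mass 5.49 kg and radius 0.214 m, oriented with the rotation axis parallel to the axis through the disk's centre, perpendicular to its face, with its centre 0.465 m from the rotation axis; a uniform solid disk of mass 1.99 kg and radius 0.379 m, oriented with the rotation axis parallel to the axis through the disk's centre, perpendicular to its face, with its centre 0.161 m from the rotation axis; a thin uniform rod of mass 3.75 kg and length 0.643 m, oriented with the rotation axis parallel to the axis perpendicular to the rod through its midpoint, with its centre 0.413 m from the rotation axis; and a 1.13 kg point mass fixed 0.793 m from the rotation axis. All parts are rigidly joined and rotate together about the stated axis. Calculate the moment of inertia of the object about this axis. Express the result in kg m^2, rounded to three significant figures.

2.99

Solid disk: I_cm = (1/2)MR² = (1/2)(5.49)(0.214)² = 0.12571 kg m^2; centre at d = 0.465 m, so I = I_cm + Md² gives I = 0.12571 + (5.49)(0.465)² = 1.3128 kg m^2.
Solid disk: I_cm = (1/2)MR² = (1/2)(1.99)(0.379)² = 0.14292 kg m^2; centre at d = 0.161 m, so I = I_cm + Md² gives I = 0.14292 + (1.99)(0.161)² = 0.19451 kg m^2.
Thin rod: I_cm = (1/12)ML² = (1/12)(3.75)(0.643)² = 0.1292 kg m^2; centre at d = 0.413 m, so I = I_cm + Md² gives I = 0.1292 + (3.75)(0.413)² = 0.76884 kg m^2.
Point mass: I_cm = 0; centre at d = 0.793 m, so I = I_cm + Md² gives I = 0 + (1.13)(0.793)² = 0.7106 kg m^2.
Total I = 1.3128 + 0.19451 + 0.76884 + 0.7106 = 2.9867 kg m^2.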